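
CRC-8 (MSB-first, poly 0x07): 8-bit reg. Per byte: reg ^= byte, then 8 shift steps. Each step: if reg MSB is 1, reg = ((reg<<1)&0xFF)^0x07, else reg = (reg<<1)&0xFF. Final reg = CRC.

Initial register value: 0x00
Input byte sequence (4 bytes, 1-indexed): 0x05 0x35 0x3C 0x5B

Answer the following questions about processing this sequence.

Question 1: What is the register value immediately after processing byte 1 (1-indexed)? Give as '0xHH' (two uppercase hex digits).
After byte 1 (0x05): reg=0x1B

Answer: 0x1B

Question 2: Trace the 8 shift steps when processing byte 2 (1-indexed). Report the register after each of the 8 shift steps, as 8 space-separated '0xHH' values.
Answer: 0x5C 0xB8 0x77 0xEE 0xDB 0xB1 0x65 0xCA

Derivation:
After byte 1 (0x05): reg=0x1B
Register before byte 2: 0x1B
After XOR with byte 0x35: 0x2E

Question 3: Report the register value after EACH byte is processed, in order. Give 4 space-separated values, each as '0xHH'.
0x1B 0xCA 0xCC 0xEC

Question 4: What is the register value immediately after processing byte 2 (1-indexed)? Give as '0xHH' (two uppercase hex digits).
After byte 1 (0x05): reg=0x1B
After byte 2 (0x35): reg=0xCA

Answer: 0xCA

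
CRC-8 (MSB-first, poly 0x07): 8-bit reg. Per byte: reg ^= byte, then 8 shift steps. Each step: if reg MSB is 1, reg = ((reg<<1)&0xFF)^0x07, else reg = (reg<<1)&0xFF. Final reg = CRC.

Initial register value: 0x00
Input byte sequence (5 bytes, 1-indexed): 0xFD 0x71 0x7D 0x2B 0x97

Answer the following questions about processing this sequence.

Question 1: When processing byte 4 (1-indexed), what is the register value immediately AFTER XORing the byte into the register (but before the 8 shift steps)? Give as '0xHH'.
Register before byte 4: 0x3E
Byte 4: 0x2B
0x3E XOR 0x2B = 0x15

Answer: 0x15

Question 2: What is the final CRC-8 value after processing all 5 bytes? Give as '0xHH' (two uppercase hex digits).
After byte 1 (0xFD): reg=0xFD
After byte 2 (0x71): reg=0xAD
After byte 3 (0x7D): reg=0x3E
After byte 4 (0x2B): reg=0x6B
After byte 5 (0x97): reg=0xFA

Answer: 0xFA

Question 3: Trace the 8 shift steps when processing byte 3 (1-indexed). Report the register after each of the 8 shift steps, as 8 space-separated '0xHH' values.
Answer: 0xA7 0x49 0x92 0x23 0x46 0x8C 0x1F 0x3E

Derivation:
After byte 1 (0xFD): reg=0xFD
After byte 2 (0x71): reg=0xAD
Register before byte 3: 0xAD
After XOR with byte 0x7D: 0xD0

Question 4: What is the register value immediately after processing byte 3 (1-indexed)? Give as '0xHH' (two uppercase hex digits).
After byte 1 (0xFD): reg=0xFD
After byte 2 (0x71): reg=0xAD
After byte 3 (0x7D): reg=0x3E

Answer: 0x3E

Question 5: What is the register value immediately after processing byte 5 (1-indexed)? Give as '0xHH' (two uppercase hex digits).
Answer: 0xFA

Derivation:
After byte 1 (0xFD): reg=0xFD
After byte 2 (0x71): reg=0xAD
After byte 3 (0x7D): reg=0x3E
After byte 4 (0x2B): reg=0x6B
After byte 5 (0x97): reg=0xFA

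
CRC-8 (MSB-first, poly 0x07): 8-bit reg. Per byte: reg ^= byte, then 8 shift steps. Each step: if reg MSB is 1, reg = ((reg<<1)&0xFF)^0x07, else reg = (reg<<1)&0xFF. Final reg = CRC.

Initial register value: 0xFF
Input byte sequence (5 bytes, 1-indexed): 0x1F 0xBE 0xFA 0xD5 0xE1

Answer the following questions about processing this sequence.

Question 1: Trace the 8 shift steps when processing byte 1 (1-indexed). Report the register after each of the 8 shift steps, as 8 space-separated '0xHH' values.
Register before byte 1: 0xFF
After XOR with byte 0x1F: 0xE0

Answer: 0xC7 0x89 0x15 0x2A 0x54 0xA8 0x57 0xAE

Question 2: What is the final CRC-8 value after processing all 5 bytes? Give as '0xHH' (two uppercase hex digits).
Answer: 0xDE

Derivation:
After byte 1 (0x1F): reg=0xAE
After byte 2 (0xBE): reg=0x70
After byte 3 (0xFA): reg=0xBF
After byte 4 (0xD5): reg=0x11
After byte 5 (0xE1): reg=0xDE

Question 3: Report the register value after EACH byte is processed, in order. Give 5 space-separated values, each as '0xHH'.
0xAE 0x70 0xBF 0x11 0xDE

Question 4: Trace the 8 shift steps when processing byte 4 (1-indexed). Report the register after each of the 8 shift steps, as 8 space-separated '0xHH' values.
After byte 1 (0x1F): reg=0xAE
After byte 2 (0xBE): reg=0x70
After byte 3 (0xFA): reg=0xBF
Register before byte 4: 0xBF
After XOR with byte 0xD5: 0x6A

Answer: 0xD4 0xAF 0x59 0xB2 0x63 0xC6 0x8B 0x11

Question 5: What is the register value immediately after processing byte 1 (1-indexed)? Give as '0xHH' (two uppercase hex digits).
After byte 1 (0x1F): reg=0xAE

Answer: 0xAE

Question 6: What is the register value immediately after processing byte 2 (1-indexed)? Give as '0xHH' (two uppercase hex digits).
Answer: 0x70

Derivation:
After byte 1 (0x1F): reg=0xAE
After byte 2 (0xBE): reg=0x70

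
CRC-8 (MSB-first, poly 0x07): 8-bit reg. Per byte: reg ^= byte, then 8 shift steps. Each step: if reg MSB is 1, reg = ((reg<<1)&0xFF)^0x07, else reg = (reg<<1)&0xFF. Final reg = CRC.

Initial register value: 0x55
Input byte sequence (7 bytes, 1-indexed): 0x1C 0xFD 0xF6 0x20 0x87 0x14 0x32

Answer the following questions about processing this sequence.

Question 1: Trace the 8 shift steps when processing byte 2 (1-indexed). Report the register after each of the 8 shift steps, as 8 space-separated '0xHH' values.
Answer: 0x0A 0x14 0x28 0x50 0xA0 0x47 0x8E 0x1B

Derivation:
After byte 1 (0x1C): reg=0xF8
Register before byte 2: 0xF8
After XOR with byte 0xFD: 0x05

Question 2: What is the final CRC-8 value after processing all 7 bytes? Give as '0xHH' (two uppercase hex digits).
After byte 1 (0x1C): reg=0xF8
After byte 2 (0xFD): reg=0x1B
After byte 3 (0xF6): reg=0x8D
After byte 4 (0x20): reg=0x4A
After byte 5 (0x87): reg=0x6D
After byte 6 (0x14): reg=0x68
After byte 7 (0x32): reg=0x81

Answer: 0x81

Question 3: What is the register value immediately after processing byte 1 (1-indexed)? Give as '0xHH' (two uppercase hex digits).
Answer: 0xF8

Derivation:
After byte 1 (0x1C): reg=0xF8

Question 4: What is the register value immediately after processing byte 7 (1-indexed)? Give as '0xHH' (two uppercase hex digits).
After byte 1 (0x1C): reg=0xF8
After byte 2 (0xFD): reg=0x1B
After byte 3 (0xF6): reg=0x8D
After byte 4 (0x20): reg=0x4A
After byte 5 (0x87): reg=0x6D
After byte 6 (0x14): reg=0x68
After byte 7 (0x32): reg=0x81

Answer: 0x81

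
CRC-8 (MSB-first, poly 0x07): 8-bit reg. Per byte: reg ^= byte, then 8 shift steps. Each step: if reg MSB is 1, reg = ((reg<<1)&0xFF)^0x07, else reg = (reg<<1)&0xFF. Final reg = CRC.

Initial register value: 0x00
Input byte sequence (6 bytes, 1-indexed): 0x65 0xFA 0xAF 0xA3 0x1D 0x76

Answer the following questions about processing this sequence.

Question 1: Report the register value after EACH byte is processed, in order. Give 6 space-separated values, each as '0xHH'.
0x3C 0x5C 0xD7 0x4B 0xA5 0x37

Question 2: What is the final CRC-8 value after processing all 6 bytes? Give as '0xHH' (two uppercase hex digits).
After byte 1 (0x65): reg=0x3C
After byte 2 (0xFA): reg=0x5C
After byte 3 (0xAF): reg=0xD7
After byte 4 (0xA3): reg=0x4B
After byte 5 (0x1D): reg=0xA5
After byte 6 (0x76): reg=0x37

Answer: 0x37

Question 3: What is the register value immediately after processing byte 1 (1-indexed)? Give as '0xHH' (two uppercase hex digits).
After byte 1 (0x65): reg=0x3C

Answer: 0x3C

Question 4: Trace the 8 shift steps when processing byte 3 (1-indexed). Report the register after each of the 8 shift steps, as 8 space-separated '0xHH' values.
Answer: 0xE1 0xC5 0x8D 0x1D 0x3A 0x74 0xE8 0xD7

Derivation:
After byte 1 (0x65): reg=0x3C
After byte 2 (0xFA): reg=0x5C
Register before byte 3: 0x5C
After XOR with byte 0xAF: 0xF3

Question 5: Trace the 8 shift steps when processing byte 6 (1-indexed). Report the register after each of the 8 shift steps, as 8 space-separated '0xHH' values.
After byte 1 (0x65): reg=0x3C
After byte 2 (0xFA): reg=0x5C
After byte 3 (0xAF): reg=0xD7
After byte 4 (0xA3): reg=0x4B
After byte 5 (0x1D): reg=0xA5
Register before byte 6: 0xA5
After XOR with byte 0x76: 0xD3

Answer: 0xA1 0x45 0x8A 0x13 0x26 0x4C 0x98 0x37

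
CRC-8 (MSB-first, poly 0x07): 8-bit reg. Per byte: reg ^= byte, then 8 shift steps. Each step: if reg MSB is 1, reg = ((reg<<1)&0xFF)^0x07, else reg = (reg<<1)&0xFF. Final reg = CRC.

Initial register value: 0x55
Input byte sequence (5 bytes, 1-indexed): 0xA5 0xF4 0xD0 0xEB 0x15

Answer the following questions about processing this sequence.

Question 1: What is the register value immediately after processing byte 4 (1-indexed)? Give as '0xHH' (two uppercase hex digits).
After byte 1 (0xA5): reg=0xDE
After byte 2 (0xF4): reg=0xD6
After byte 3 (0xD0): reg=0x12
After byte 4 (0xEB): reg=0xE1

Answer: 0xE1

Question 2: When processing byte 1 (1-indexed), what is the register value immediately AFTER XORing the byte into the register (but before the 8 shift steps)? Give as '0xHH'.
Register before byte 1: 0x55
Byte 1: 0xA5
0x55 XOR 0xA5 = 0xF0

Answer: 0xF0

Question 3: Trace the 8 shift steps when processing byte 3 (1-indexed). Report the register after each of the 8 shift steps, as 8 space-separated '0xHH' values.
After byte 1 (0xA5): reg=0xDE
After byte 2 (0xF4): reg=0xD6
Register before byte 3: 0xD6
After XOR with byte 0xD0: 0x06

Answer: 0x0C 0x18 0x30 0x60 0xC0 0x87 0x09 0x12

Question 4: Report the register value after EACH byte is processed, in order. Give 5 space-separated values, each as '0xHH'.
0xDE 0xD6 0x12 0xE1 0xC2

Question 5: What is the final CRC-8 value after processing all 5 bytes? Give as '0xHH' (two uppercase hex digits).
Answer: 0xC2

Derivation:
After byte 1 (0xA5): reg=0xDE
After byte 2 (0xF4): reg=0xD6
After byte 3 (0xD0): reg=0x12
After byte 4 (0xEB): reg=0xE1
After byte 5 (0x15): reg=0xC2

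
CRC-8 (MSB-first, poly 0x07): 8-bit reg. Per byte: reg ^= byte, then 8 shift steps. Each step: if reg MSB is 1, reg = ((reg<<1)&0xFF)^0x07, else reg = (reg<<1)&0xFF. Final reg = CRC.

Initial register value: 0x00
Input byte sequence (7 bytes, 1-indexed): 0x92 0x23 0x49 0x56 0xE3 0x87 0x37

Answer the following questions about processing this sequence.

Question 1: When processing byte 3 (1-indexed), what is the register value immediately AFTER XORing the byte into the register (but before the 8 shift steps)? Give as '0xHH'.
Answer: 0x6B

Derivation:
Register before byte 3: 0x22
Byte 3: 0x49
0x22 XOR 0x49 = 0x6B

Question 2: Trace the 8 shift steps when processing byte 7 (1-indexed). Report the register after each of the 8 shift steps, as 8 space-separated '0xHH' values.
Answer: 0xA2 0x43 0x86 0x0B 0x16 0x2C 0x58 0xB0

Derivation:
After byte 1 (0x92): reg=0xF7
After byte 2 (0x23): reg=0x22
After byte 3 (0x49): reg=0x16
After byte 4 (0x56): reg=0xC7
After byte 5 (0xE3): reg=0xFC
After byte 6 (0x87): reg=0x66
Register before byte 7: 0x66
After XOR with byte 0x37: 0x51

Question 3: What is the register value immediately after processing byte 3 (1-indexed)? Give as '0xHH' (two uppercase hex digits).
Answer: 0x16

Derivation:
After byte 1 (0x92): reg=0xF7
After byte 2 (0x23): reg=0x22
After byte 3 (0x49): reg=0x16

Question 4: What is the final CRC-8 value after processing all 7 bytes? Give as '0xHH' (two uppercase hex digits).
After byte 1 (0x92): reg=0xF7
After byte 2 (0x23): reg=0x22
After byte 3 (0x49): reg=0x16
After byte 4 (0x56): reg=0xC7
After byte 5 (0xE3): reg=0xFC
After byte 6 (0x87): reg=0x66
After byte 7 (0x37): reg=0xB0

Answer: 0xB0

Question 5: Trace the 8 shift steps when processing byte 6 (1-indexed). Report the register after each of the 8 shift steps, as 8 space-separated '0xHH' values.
Answer: 0xF6 0xEB 0xD1 0xA5 0x4D 0x9A 0x33 0x66

Derivation:
After byte 1 (0x92): reg=0xF7
After byte 2 (0x23): reg=0x22
After byte 3 (0x49): reg=0x16
After byte 4 (0x56): reg=0xC7
After byte 5 (0xE3): reg=0xFC
Register before byte 6: 0xFC
After XOR with byte 0x87: 0x7B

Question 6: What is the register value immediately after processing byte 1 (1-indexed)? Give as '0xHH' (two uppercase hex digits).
Answer: 0xF7

Derivation:
After byte 1 (0x92): reg=0xF7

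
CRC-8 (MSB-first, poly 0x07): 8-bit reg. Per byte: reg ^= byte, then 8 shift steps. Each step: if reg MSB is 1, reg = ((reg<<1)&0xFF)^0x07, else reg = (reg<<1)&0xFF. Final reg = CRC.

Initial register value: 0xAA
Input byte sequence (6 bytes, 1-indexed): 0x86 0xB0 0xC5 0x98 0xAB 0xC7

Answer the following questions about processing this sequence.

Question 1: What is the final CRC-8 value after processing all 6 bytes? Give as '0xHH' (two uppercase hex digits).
After byte 1 (0x86): reg=0xC4
After byte 2 (0xB0): reg=0x4B
After byte 3 (0xC5): reg=0xA3
After byte 4 (0x98): reg=0xA1
After byte 5 (0xAB): reg=0x36
After byte 6 (0xC7): reg=0xD9

Answer: 0xD9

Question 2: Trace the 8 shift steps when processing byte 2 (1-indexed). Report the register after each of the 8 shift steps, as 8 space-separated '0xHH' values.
Answer: 0xE8 0xD7 0xA9 0x55 0xAA 0x53 0xA6 0x4B

Derivation:
After byte 1 (0x86): reg=0xC4
Register before byte 2: 0xC4
After XOR with byte 0xB0: 0x74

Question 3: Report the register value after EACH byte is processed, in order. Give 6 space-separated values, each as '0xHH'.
0xC4 0x4B 0xA3 0xA1 0x36 0xD9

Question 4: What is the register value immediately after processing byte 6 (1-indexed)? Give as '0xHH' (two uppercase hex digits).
Answer: 0xD9

Derivation:
After byte 1 (0x86): reg=0xC4
After byte 2 (0xB0): reg=0x4B
After byte 3 (0xC5): reg=0xA3
After byte 4 (0x98): reg=0xA1
After byte 5 (0xAB): reg=0x36
After byte 6 (0xC7): reg=0xD9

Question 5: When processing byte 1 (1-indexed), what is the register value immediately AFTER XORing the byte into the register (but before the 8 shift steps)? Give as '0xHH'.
Answer: 0x2C

Derivation:
Register before byte 1: 0xAA
Byte 1: 0x86
0xAA XOR 0x86 = 0x2C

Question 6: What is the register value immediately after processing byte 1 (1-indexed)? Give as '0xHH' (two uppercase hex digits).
After byte 1 (0x86): reg=0xC4

Answer: 0xC4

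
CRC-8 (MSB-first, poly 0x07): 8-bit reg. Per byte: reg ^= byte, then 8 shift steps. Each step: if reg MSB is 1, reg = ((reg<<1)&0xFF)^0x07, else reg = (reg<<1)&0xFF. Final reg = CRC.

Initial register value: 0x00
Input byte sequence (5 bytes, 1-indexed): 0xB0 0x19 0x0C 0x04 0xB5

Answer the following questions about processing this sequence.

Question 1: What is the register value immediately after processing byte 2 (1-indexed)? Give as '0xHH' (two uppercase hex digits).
Answer: 0x00

Derivation:
After byte 1 (0xB0): reg=0x19
After byte 2 (0x19): reg=0x00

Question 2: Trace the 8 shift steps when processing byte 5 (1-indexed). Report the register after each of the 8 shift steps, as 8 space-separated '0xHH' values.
After byte 1 (0xB0): reg=0x19
After byte 2 (0x19): reg=0x00
After byte 3 (0x0C): reg=0x24
After byte 4 (0x04): reg=0xE0
Register before byte 5: 0xE0
After XOR with byte 0xB5: 0x55

Answer: 0xAA 0x53 0xA6 0x4B 0x96 0x2B 0x56 0xAC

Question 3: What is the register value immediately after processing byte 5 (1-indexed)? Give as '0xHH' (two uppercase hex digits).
After byte 1 (0xB0): reg=0x19
After byte 2 (0x19): reg=0x00
After byte 3 (0x0C): reg=0x24
After byte 4 (0x04): reg=0xE0
After byte 5 (0xB5): reg=0xAC

Answer: 0xAC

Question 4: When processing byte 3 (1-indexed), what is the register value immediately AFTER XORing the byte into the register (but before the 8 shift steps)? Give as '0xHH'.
Register before byte 3: 0x00
Byte 3: 0x0C
0x00 XOR 0x0C = 0x0C

Answer: 0x0C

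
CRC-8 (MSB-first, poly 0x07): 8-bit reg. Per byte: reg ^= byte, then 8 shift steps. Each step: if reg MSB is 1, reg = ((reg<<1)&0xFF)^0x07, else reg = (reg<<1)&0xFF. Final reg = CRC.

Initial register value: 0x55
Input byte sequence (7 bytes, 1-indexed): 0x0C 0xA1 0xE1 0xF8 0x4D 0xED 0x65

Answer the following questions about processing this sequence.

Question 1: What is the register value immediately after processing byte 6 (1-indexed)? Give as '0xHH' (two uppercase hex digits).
After byte 1 (0x0C): reg=0x88
After byte 2 (0xA1): reg=0xDF
After byte 3 (0xE1): reg=0xBA
After byte 4 (0xF8): reg=0xC9
After byte 5 (0x4D): reg=0x95
After byte 6 (0xED): reg=0x6F

Answer: 0x6F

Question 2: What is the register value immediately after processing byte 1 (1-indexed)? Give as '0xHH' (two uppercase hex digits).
After byte 1 (0x0C): reg=0x88

Answer: 0x88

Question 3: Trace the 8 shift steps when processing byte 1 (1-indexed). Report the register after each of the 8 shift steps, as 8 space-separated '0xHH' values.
Register before byte 1: 0x55
After XOR with byte 0x0C: 0x59

Answer: 0xB2 0x63 0xC6 0x8B 0x11 0x22 0x44 0x88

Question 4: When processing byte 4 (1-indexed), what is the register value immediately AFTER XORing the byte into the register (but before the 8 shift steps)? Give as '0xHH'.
Answer: 0x42

Derivation:
Register before byte 4: 0xBA
Byte 4: 0xF8
0xBA XOR 0xF8 = 0x42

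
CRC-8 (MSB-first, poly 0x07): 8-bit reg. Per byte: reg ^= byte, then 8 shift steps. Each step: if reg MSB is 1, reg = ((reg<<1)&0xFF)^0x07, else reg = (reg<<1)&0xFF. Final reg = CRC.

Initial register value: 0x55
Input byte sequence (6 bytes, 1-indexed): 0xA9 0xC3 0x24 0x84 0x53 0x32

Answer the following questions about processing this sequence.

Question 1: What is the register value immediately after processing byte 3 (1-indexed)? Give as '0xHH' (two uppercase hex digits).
Answer: 0xB8

Derivation:
After byte 1 (0xA9): reg=0xFA
After byte 2 (0xC3): reg=0xAF
After byte 3 (0x24): reg=0xB8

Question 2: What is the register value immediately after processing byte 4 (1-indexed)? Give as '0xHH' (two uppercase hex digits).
Answer: 0xB4

Derivation:
After byte 1 (0xA9): reg=0xFA
After byte 2 (0xC3): reg=0xAF
After byte 3 (0x24): reg=0xB8
After byte 4 (0x84): reg=0xB4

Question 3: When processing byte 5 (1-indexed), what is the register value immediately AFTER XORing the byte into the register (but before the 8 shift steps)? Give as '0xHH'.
Answer: 0xE7

Derivation:
Register before byte 5: 0xB4
Byte 5: 0x53
0xB4 XOR 0x53 = 0xE7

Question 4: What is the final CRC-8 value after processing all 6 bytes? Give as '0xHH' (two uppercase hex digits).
After byte 1 (0xA9): reg=0xFA
After byte 2 (0xC3): reg=0xAF
After byte 3 (0x24): reg=0xB8
After byte 4 (0x84): reg=0xB4
After byte 5 (0x53): reg=0xBB
After byte 6 (0x32): reg=0xB6

Answer: 0xB6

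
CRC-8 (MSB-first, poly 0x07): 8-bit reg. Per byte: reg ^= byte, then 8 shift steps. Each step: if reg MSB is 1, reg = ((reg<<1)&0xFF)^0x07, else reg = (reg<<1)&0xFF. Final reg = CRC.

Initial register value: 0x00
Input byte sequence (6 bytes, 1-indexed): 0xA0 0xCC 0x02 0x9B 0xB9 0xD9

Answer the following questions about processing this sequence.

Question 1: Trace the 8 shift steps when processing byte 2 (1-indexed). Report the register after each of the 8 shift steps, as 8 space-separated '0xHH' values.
After byte 1 (0xA0): reg=0x69
Register before byte 2: 0x69
After XOR with byte 0xCC: 0xA5

Answer: 0x4D 0x9A 0x33 0x66 0xCC 0x9F 0x39 0x72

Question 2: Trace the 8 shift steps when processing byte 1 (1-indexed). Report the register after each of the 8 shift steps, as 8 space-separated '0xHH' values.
Register before byte 1: 0x00
After XOR with byte 0xA0: 0xA0

Answer: 0x47 0x8E 0x1B 0x36 0x6C 0xD8 0xB7 0x69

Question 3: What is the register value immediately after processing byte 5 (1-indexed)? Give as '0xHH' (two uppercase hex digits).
Answer: 0x37

Derivation:
After byte 1 (0xA0): reg=0x69
After byte 2 (0xCC): reg=0x72
After byte 3 (0x02): reg=0x57
After byte 4 (0x9B): reg=0x6A
After byte 5 (0xB9): reg=0x37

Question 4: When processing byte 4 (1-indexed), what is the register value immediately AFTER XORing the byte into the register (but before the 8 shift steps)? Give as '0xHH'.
Register before byte 4: 0x57
Byte 4: 0x9B
0x57 XOR 0x9B = 0xCC

Answer: 0xCC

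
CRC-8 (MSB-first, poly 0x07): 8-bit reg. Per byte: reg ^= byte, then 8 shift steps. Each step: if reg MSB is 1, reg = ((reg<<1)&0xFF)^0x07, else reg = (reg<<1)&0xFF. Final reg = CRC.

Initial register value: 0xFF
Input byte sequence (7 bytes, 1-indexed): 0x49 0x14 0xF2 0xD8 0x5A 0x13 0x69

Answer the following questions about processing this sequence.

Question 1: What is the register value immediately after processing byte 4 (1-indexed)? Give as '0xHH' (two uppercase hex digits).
After byte 1 (0x49): reg=0x0B
After byte 2 (0x14): reg=0x5D
After byte 3 (0xF2): reg=0x44
After byte 4 (0xD8): reg=0xDD

Answer: 0xDD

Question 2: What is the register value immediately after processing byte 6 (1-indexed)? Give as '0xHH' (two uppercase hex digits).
After byte 1 (0x49): reg=0x0B
After byte 2 (0x14): reg=0x5D
After byte 3 (0xF2): reg=0x44
After byte 4 (0xD8): reg=0xDD
After byte 5 (0x5A): reg=0x9C
After byte 6 (0x13): reg=0xA4

Answer: 0xA4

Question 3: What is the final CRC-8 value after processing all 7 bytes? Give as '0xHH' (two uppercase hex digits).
Answer: 0x6D

Derivation:
After byte 1 (0x49): reg=0x0B
After byte 2 (0x14): reg=0x5D
After byte 3 (0xF2): reg=0x44
After byte 4 (0xD8): reg=0xDD
After byte 5 (0x5A): reg=0x9C
After byte 6 (0x13): reg=0xA4
After byte 7 (0x69): reg=0x6D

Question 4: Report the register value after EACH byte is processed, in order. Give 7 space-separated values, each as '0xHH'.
0x0B 0x5D 0x44 0xDD 0x9C 0xA4 0x6D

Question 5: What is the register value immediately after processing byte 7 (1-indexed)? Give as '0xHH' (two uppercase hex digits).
After byte 1 (0x49): reg=0x0B
After byte 2 (0x14): reg=0x5D
After byte 3 (0xF2): reg=0x44
After byte 4 (0xD8): reg=0xDD
After byte 5 (0x5A): reg=0x9C
After byte 6 (0x13): reg=0xA4
After byte 7 (0x69): reg=0x6D

Answer: 0x6D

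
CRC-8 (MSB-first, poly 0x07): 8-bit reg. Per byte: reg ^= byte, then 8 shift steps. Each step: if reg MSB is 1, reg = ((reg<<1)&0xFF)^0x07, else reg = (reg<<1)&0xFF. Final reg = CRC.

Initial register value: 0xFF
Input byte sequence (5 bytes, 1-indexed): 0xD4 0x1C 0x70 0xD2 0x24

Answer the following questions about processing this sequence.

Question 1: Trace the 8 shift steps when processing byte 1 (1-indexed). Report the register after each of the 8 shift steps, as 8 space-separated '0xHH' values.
Answer: 0x56 0xAC 0x5F 0xBE 0x7B 0xF6 0xEB 0xD1

Derivation:
Register before byte 1: 0xFF
After XOR with byte 0xD4: 0x2B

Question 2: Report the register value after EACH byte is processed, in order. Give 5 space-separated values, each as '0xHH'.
0xD1 0x6D 0x53 0x8E 0x5F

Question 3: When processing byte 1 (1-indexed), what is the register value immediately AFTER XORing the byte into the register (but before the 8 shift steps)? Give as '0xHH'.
Answer: 0x2B

Derivation:
Register before byte 1: 0xFF
Byte 1: 0xD4
0xFF XOR 0xD4 = 0x2B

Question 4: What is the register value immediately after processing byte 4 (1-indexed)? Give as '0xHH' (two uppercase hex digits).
Answer: 0x8E

Derivation:
After byte 1 (0xD4): reg=0xD1
After byte 2 (0x1C): reg=0x6D
After byte 3 (0x70): reg=0x53
After byte 4 (0xD2): reg=0x8E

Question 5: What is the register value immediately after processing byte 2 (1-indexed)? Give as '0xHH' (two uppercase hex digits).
Answer: 0x6D

Derivation:
After byte 1 (0xD4): reg=0xD1
After byte 2 (0x1C): reg=0x6D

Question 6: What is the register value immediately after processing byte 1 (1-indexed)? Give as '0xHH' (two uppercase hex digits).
After byte 1 (0xD4): reg=0xD1

Answer: 0xD1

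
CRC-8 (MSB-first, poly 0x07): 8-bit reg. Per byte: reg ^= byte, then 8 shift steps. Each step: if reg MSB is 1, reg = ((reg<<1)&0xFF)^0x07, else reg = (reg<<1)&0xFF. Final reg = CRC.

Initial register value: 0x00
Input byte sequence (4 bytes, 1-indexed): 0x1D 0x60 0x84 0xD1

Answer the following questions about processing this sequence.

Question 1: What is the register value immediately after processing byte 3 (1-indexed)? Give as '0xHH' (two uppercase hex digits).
Answer: 0x53

Derivation:
After byte 1 (0x1D): reg=0x53
After byte 2 (0x60): reg=0x99
After byte 3 (0x84): reg=0x53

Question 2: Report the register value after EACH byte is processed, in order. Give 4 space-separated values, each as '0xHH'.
0x53 0x99 0x53 0x87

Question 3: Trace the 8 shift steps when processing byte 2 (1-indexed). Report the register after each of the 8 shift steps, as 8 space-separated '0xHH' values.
Answer: 0x66 0xCC 0x9F 0x39 0x72 0xE4 0xCF 0x99

Derivation:
After byte 1 (0x1D): reg=0x53
Register before byte 2: 0x53
After XOR with byte 0x60: 0x33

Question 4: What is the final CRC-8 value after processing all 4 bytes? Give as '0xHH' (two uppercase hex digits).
After byte 1 (0x1D): reg=0x53
After byte 2 (0x60): reg=0x99
After byte 3 (0x84): reg=0x53
After byte 4 (0xD1): reg=0x87

Answer: 0x87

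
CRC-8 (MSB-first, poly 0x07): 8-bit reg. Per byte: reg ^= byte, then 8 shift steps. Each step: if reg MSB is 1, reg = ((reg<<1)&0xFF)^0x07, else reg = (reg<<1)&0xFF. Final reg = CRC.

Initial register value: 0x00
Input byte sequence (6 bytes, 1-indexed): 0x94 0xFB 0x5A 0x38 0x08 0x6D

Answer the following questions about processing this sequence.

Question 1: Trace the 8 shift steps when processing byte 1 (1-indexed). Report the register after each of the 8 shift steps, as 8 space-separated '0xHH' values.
Answer: 0x2F 0x5E 0xBC 0x7F 0xFE 0xFB 0xF1 0xE5

Derivation:
Register before byte 1: 0x00
After XOR with byte 0x94: 0x94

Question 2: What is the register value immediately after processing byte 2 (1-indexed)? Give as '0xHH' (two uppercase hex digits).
Answer: 0x5A

Derivation:
After byte 1 (0x94): reg=0xE5
After byte 2 (0xFB): reg=0x5A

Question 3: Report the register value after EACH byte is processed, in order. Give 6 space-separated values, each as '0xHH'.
0xE5 0x5A 0x00 0xA8 0x69 0x1C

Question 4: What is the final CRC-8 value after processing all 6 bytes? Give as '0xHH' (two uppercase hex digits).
Answer: 0x1C

Derivation:
After byte 1 (0x94): reg=0xE5
After byte 2 (0xFB): reg=0x5A
After byte 3 (0x5A): reg=0x00
After byte 4 (0x38): reg=0xA8
After byte 5 (0x08): reg=0x69
After byte 6 (0x6D): reg=0x1C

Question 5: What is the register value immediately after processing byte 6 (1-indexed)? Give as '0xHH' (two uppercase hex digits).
After byte 1 (0x94): reg=0xE5
After byte 2 (0xFB): reg=0x5A
After byte 3 (0x5A): reg=0x00
After byte 4 (0x38): reg=0xA8
After byte 5 (0x08): reg=0x69
After byte 6 (0x6D): reg=0x1C

Answer: 0x1C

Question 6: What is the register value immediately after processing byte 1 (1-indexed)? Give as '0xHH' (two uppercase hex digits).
After byte 1 (0x94): reg=0xE5

Answer: 0xE5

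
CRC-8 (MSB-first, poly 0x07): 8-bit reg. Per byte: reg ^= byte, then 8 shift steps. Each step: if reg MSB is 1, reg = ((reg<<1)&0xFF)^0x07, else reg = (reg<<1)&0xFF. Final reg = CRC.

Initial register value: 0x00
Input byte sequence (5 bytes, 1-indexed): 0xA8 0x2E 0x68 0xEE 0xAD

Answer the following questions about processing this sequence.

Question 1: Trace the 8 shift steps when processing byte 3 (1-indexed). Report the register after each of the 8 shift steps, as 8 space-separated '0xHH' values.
After byte 1 (0xA8): reg=0x51
After byte 2 (0x2E): reg=0x7A
Register before byte 3: 0x7A
After XOR with byte 0x68: 0x12

Answer: 0x24 0x48 0x90 0x27 0x4E 0x9C 0x3F 0x7E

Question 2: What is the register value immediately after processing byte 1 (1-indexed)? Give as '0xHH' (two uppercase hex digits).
Answer: 0x51

Derivation:
After byte 1 (0xA8): reg=0x51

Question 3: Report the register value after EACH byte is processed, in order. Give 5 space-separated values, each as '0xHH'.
0x51 0x7A 0x7E 0xF9 0xAB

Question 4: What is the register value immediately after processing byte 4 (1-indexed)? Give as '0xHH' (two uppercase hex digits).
Answer: 0xF9

Derivation:
After byte 1 (0xA8): reg=0x51
After byte 2 (0x2E): reg=0x7A
After byte 3 (0x68): reg=0x7E
After byte 4 (0xEE): reg=0xF9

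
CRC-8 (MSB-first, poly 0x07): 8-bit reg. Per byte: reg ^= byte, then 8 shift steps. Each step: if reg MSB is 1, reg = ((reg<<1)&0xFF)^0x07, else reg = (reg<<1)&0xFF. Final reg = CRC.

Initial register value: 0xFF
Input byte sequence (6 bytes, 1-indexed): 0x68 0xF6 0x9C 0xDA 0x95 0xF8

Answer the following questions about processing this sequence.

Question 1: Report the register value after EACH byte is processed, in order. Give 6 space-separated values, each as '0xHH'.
0xEC 0x46 0x08 0x30 0x72 0xBF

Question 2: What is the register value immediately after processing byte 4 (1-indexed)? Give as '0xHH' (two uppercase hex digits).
Answer: 0x30

Derivation:
After byte 1 (0x68): reg=0xEC
After byte 2 (0xF6): reg=0x46
After byte 3 (0x9C): reg=0x08
After byte 4 (0xDA): reg=0x30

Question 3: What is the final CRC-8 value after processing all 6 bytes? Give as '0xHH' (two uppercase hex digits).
After byte 1 (0x68): reg=0xEC
After byte 2 (0xF6): reg=0x46
After byte 3 (0x9C): reg=0x08
After byte 4 (0xDA): reg=0x30
After byte 5 (0x95): reg=0x72
After byte 6 (0xF8): reg=0xBF

Answer: 0xBF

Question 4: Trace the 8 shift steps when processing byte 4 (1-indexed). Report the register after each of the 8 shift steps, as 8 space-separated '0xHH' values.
After byte 1 (0x68): reg=0xEC
After byte 2 (0xF6): reg=0x46
After byte 3 (0x9C): reg=0x08
Register before byte 4: 0x08
After XOR with byte 0xDA: 0xD2

Answer: 0xA3 0x41 0x82 0x03 0x06 0x0C 0x18 0x30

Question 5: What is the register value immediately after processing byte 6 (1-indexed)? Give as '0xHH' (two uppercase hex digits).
After byte 1 (0x68): reg=0xEC
After byte 2 (0xF6): reg=0x46
After byte 3 (0x9C): reg=0x08
After byte 4 (0xDA): reg=0x30
After byte 5 (0x95): reg=0x72
After byte 6 (0xF8): reg=0xBF

Answer: 0xBF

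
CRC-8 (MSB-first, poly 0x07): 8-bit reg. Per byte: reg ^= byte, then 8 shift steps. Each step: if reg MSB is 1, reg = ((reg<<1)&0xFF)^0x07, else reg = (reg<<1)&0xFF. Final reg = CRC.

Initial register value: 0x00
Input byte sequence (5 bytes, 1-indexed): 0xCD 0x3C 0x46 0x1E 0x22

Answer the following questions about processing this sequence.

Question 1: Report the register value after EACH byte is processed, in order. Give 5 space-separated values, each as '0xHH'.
0x6D 0xB0 0xCC 0x30 0x7E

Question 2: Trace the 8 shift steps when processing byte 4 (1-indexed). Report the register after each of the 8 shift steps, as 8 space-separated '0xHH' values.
Answer: 0xA3 0x41 0x82 0x03 0x06 0x0C 0x18 0x30

Derivation:
After byte 1 (0xCD): reg=0x6D
After byte 2 (0x3C): reg=0xB0
After byte 3 (0x46): reg=0xCC
Register before byte 4: 0xCC
After XOR with byte 0x1E: 0xD2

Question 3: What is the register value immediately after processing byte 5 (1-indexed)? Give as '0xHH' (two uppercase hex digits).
After byte 1 (0xCD): reg=0x6D
After byte 2 (0x3C): reg=0xB0
After byte 3 (0x46): reg=0xCC
After byte 4 (0x1E): reg=0x30
After byte 5 (0x22): reg=0x7E

Answer: 0x7E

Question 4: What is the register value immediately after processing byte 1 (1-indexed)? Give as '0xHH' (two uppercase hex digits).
After byte 1 (0xCD): reg=0x6D

Answer: 0x6D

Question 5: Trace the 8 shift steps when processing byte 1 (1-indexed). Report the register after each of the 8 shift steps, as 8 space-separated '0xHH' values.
Answer: 0x9D 0x3D 0x7A 0xF4 0xEF 0xD9 0xB5 0x6D

Derivation:
Register before byte 1: 0x00
After XOR with byte 0xCD: 0xCD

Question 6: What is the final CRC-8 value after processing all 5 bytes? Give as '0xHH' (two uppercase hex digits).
Answer: 0x7E

Derivation:
After byte 1 (0xCD): reg=0x6D
After byte 2 (0x3C): reg=0xB0
After byte 3 (0x46): reg=0xCC
After byte 4 (0x1E): reg=0x30
After byte 5 (0x22): reg=0x7E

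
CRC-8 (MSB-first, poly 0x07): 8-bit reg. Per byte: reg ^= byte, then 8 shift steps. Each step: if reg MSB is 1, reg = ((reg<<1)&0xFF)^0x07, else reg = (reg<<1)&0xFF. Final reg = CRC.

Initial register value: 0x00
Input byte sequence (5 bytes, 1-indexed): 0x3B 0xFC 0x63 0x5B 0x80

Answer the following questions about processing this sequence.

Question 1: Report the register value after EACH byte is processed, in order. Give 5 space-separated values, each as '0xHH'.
0xA1 0x94 0xCB 0xF9 0x68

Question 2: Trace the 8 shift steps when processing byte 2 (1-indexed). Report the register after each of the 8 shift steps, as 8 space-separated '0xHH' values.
Answer: 0xBA 0x73 0xE6 0xCB 0x91 0x25 0x4A 0x94

Derivation:
After byte 1 (0x3B): reg=0xA1
Register before byte 2: 0xA1
After XOR with byte 0xFC: 0x5D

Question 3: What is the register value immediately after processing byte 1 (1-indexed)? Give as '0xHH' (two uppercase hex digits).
Answer: 0xA1

Derivation:
After byte 1 (0x3B): reg=0xA1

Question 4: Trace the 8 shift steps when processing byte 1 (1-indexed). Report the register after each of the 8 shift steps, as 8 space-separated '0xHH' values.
Register before byte 1: 0x00
After XOR with byte 0x3B: 0x3B

Answer: 0x76 0xEC 0xDF 0xB9 0x75 0xEA 0xD3 0xA1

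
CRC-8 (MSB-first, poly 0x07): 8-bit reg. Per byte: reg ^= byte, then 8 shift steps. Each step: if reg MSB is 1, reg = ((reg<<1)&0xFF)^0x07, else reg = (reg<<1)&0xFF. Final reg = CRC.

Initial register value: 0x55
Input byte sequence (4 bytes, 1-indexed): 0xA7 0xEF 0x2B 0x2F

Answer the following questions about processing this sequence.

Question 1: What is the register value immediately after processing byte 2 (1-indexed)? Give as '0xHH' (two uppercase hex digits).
Answer: 0xBD

Derivation:
After byte 1 (0xA7): reg=0xD0
After byte 2 (0xEF): reg=0xBD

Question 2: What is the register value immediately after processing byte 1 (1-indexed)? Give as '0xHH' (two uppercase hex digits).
Answer: 0xD0

Derivation:
After byte 1 (0xA7): reg=0xD0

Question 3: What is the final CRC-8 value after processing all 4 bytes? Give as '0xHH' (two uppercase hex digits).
Answer: 0x52

Derivation:
After byte 1 (0xA7): reg=0xD0
After byte 2 (0xEF): reg=0xBD
After byte 3 (0x2B): reg=0xEB
After byte 4 (0x2F): reg=0x52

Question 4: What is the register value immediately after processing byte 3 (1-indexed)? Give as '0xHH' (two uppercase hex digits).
Answer: 0xEB

Derivation:
After byte 1 (0xA7): reg=0xD0
After byte 2 (0xEF): reg=0xBD
After byte 3 (0x2B): reg=0xEB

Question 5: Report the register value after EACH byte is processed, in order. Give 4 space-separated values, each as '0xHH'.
0xD0 0xBD 0xEB 0x52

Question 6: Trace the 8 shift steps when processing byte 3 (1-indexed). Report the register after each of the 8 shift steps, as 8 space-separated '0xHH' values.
After byte 1 (0xA7): reg=0xD0
After byte 2 (0xEF): reg=0xBD
Register before byte 3: 0xBD
After XOR with byte 0x2B: 0x96

Answer: 0x2B 0x56 0xAC 0x5F 0xBE 0x7B 0xF6 0xEB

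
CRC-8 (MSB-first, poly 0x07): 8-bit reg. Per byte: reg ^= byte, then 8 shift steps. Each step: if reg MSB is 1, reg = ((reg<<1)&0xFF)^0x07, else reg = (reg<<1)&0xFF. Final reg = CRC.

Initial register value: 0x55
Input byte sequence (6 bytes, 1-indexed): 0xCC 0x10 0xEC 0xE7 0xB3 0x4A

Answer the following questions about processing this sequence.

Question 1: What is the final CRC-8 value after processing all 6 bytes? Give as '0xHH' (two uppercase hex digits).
Answer: 0xF3

Derivation:
After byte 1 (0xCC): reg=0xC6
After byte 2 (0x10): reg=0x2C
After byte 3 (0xEC): reg=0x4E
After byte 4 (0xE7): reg=0x56
After byte 5 (0xB3): reg=0xB5
After byte 6 (0x4A): reg=0xF3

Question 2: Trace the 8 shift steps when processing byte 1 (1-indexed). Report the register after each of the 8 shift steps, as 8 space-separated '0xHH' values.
Answer: 0x35 0x6A 0xD4 0xAF 0x59 0xB2 0x63 0xC6

Derivation:
Register before byte 1: 0x55
After XOR with byte 0xCC: 0x99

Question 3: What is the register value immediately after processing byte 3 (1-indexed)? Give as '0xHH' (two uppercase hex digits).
After byte 1 (0xCC): reg=0xC6
After byte 2 (0x10): reg=0x2C
After byte 3 (0xEC): reg=0x4E

Answer: 0x4E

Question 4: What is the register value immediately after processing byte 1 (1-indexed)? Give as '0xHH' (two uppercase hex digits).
Answer: 0xC6

Derivation:
After byte 1 (0xCC): reg=0xC6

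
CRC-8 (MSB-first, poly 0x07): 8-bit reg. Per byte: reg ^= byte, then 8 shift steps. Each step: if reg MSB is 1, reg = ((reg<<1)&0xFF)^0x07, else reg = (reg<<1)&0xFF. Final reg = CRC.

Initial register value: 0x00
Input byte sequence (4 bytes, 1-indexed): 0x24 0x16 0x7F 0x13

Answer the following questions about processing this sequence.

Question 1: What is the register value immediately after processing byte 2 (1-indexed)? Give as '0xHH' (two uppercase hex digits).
After byte 1 (0x24): reg=0xFC
After byte 2 (0x16): reg=0x98

Answer: 0x98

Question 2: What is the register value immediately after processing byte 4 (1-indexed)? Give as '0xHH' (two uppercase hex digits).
After byte 1 (0x24): reg=0xFC
After byte 2 (0x16): reg=0x98
After byte 3 (0x7F): reg=0xBB
After byte 4 (0x13): reg=0x51

Answer: 0x51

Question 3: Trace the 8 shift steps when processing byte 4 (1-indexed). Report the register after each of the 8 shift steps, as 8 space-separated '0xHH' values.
After byte 1 (0x24): reg=0xFC
After byte 2 (0x16): reg=0x98
After byte 3 (0x7F): reg=0xBB
Register before byte 4: 0xBB
After XOR with byte 0x13: 0xA8

Answer: 0x57 0xAE 0x5B 0xB6 0x6B 0xD6 0xAB 0x51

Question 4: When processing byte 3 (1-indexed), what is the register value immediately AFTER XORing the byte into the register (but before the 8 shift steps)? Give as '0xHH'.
Register before byte 3: 0x98
Byte 3: 0x7F
0x98 XOR 0x7F = 0xE7

Answer: 0xE7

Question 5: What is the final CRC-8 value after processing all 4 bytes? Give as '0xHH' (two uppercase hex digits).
After byte 1 (0x24): reg=0xFC
After byte 2 (0x16): reg=0x98
After byte 3 (0x7F): reg=0xBB
After byte 4 (0x13): reg=0x51

Answer: 0x51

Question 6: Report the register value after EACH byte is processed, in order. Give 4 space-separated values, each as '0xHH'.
0xFC 0x98 0xBB 0x51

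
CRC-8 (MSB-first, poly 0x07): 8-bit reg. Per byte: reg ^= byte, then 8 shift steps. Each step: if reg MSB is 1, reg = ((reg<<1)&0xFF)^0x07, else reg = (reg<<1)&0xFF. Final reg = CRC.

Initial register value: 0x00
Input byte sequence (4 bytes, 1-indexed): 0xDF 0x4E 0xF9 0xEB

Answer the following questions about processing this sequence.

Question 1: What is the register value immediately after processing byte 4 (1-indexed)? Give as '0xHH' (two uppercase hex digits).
Answer: 0x83

Derivation:
After byte 1 (0xDF): reg=0x13
After byte 2 (0x4E): reg=0x94
After byte 3 (0xF9): reg=0x04
After byte 4 (0xEB): reg=0x83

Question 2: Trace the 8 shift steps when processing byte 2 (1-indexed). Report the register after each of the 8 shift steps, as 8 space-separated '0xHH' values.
Answer: 0xBA 0x73 0xE6 0xCB 0x91 0x25 0x4A 0x94

Derivation:
After byte 1 (0xDF): reg=0x13
Register before byte 2: 0x13
After XOR with byte 0x4E: 0x5D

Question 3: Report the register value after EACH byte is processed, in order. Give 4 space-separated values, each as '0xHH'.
0x13 0x94 0x04 0x83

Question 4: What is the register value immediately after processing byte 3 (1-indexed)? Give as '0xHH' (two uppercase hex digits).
Answer: 0x04

Derivation:
After byte 1 (0xDF): reg=0x13
After byte 2 (0x4E): reg=0x94
After byte 3 (0xF9): reg=0x04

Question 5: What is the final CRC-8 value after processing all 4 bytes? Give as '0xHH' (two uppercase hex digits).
After byte 1 (0xDF): reg=0x13
After byte 2 (0x4E): reg=0x94
After byte 3 (0xF9): reg=0x04
After byte 4 (0xEB): reg=0x83

Answer: 0x83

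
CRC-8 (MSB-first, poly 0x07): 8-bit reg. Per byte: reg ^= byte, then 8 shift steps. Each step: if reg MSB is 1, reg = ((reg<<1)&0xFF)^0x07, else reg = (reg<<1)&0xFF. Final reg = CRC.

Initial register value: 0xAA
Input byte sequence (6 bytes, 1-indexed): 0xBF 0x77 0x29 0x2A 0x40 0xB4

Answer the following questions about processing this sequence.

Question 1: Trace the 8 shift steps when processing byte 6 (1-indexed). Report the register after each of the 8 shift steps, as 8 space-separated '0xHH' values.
Answer: 0x55 0xAA 0x53 0xA6 0x4B 0x96 0x2B 0x56

Derivation:
After byte 1 (0xBF): reg=0x6B
After byte 2 (0x77): reg=0x54
After byte 3 (0x29): reg=0x74
After byte 4 (0x2A): reg=0x9D
After byte 5 (0x40): reg=0x1D
Register before byte 6: 0x1D
After XOR with byte 0xB4: 0xA9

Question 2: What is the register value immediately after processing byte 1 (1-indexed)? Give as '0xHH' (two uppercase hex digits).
After byte 1 (0xBF): reg=0x6B

Answer: 0x6B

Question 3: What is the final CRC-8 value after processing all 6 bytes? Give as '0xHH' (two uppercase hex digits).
Answer: 0x56

Derivation:
After byte 1 (0xBF): reg=0x6B
After byte 2 (0x77): reg=0x54
After byte 3 (0x29): reg=0x74
After byte 4 (0x2A): reg=0x9D
After byte 5 (0x40): reg=0x1D
After byte 6 (0xB4): reg=0x56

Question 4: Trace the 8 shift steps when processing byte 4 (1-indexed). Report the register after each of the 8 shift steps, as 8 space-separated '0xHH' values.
Answer: 0xBC 0x7F 0xFE 0xFB 0xF1 0xE5 0xCD 0x9D

Derivation:
After byte 1 (0xBF): reg=0x6B
After byte 2 (0x77): reg=0x54
After byte 3 (0x29): reg=0x74
Register before byte 4: 0x74
After XOR with byte 0x2A: 0x5E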